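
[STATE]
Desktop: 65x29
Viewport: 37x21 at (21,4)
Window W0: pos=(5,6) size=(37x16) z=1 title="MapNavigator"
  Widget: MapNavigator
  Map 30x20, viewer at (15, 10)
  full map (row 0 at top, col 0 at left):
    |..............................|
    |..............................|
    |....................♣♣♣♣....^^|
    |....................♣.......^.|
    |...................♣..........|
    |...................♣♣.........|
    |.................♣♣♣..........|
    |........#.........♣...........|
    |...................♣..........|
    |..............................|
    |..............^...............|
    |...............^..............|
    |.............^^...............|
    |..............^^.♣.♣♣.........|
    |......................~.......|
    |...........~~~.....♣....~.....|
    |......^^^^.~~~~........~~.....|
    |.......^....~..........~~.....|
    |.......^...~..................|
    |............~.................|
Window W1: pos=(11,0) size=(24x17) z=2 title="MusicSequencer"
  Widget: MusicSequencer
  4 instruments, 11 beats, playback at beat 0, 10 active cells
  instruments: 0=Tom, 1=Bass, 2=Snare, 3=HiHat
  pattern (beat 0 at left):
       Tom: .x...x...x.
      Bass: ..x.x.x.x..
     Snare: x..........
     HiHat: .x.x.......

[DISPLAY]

··█···█·     ┃                       
·█·█·█··     ┃                       
········     ┃━━━━━━┓                
█·······     ┃      ┃                
             ┃──────┨                
             ┃...   ┃                
             ┃...   ┃                
             ┃...   ┃                
             ┃...   ┃                
             ┃...   ┃                
             ┃...   ┃                
             ┃...   ┃                
━━━━━━━━━━━━━┛...   ┃                
^^...............   ┃                
.^^.♣.♣♣.........   ┃                
.........~.......   ┃                
~.....♣....~.....   ┃                
━━━━━━━━━━━━━━━━━━━━┛                
                                     
                                     
                                     


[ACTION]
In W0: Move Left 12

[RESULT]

··█···█·     ┃                       
·█·█·█··     ┃                       
········     ┃━━━━━━┓                
█·······     ┃      ┃                
             ┃──────┨                
             ┃....♣.┃                
             ┃....♣♣┃                
             ┃..♣♣♣.┃                
             ┃...♣..┃                
             ┃....♣.┃                
             ┃......┃                
             ┃......┃                
━━━━━━━━━━━━━┛^.....┃                
............^^......┃                
.............^^.♣.♣♣┃                
....................┃                
..........~~~.....♣.┃                
━━━━━━━━━━━━━━━━━━━━┛                
                                     
                                     
                                     


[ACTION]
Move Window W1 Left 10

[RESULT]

   ┃                                 
   ┃                                 
   ┃━━━━━━━━━━━━━━━━┓                
   ┃                ┃                
   ┃────────────────┨                
   ┃..............♣.┃                
   ┃..............♣♣┃                
   ┃............♣♣♣.┃                
   ┃...#.........♣..┃                
   ┃..............♣.┃                
   ┃................┃                
   ┃.........^......┃                
━━━┛..........^.....┃                
............^^......┃                
.............^^.♣.♣♣┃                
....................┃                
..........~~~.....♣.┃                
━━━━━━━━━━━━━━━━━━━━┛                
                                     
                                     
                                     


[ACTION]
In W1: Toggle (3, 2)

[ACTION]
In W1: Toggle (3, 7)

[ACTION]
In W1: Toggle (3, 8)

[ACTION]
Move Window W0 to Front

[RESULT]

   ┃                                 
   ┃                                 
━━━━━━━━━━━━━━━━━━━━┓                
                    ┃                
────────────────────┨                
..................♣.┃                
..................♣♣┃                
................♣♣♣.┃                
.......#.........♣..┃                
..................♣.┃                
....................┃                
..@..........^......┃                
..............^.....┃                
............^^......┃                
.............^^.♣.♣♣┃                
....................┃                
..........~~~.....♣.┃                
━━━━━━━━━━━━━━━━━━━━┛                
                                     
                                     
                                     


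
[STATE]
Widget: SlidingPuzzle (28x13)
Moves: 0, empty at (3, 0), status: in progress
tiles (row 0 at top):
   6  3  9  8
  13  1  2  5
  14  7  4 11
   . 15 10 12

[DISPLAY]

┌────┬────┬────┬────┐       
│  6 │  3 │  9 │  8 │       
├────┼────┼────┼────┤       
│ 13 │  1 │  2 │  5 │       
├────┼────┼────┼────┤       
│ 14 │  7 │  4 │ 11 │       
├────┼────┼────┼────┤       
│    │ 15 │ 10 │ 12 │       
└────┴────┴────┴────┘       
Moves: 0                    
                            
                            
                            


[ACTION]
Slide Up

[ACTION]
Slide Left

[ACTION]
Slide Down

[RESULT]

┌────┬────┬────┬────┐       
│  6 │  3 │  9 │  8 │       
├────┼────┼────┼────┤       
│ 13 │  1 │  2 │  5 │       
├────┼────┼────┼────┤       
│ 14 │    │  4 │ 11 │       
├────┼────┼────┼────┤       
│ 15 │  7 │ 10 │ 12 │       
└────┴────┴────┴────┘       
Moves: 2                    
                            
                            
                            


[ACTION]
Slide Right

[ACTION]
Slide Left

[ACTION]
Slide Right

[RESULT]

┌────┬────┬────┬────┐       
│  6 │  3 │  9 │  8 │       
├────┼────┼────┼────┤       
│ 13 │  1 │  2 │  5 │       
├────┼────┼────┼────┤       
│    │ 14 │  4 │ 11 │       
├────┼────┼────┼────┤       
│ 15 │  7 │ 10 │ 12 │       
└────┴────┴────┴────┘       
Moves: 5                    
                            
                            
                            


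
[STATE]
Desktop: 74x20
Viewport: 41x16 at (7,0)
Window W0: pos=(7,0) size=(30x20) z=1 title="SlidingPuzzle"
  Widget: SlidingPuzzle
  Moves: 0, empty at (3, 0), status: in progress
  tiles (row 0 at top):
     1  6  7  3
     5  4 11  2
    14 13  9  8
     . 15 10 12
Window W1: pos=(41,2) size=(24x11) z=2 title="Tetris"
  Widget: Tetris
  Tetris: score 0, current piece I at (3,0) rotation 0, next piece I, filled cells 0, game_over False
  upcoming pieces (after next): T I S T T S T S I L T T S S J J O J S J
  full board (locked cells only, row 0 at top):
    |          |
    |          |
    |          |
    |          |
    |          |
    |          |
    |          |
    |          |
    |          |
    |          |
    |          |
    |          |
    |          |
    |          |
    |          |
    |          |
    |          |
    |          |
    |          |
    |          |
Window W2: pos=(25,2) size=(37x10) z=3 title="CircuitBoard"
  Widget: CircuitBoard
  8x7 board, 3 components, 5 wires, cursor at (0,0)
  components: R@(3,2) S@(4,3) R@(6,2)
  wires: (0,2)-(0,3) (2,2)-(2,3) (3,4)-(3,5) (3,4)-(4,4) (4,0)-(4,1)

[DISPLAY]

┏━━━━━━━━━━━━━━━━━━━━━━━━━━━━┓           
┃ SlidingPuzzle              ┃           
┠─────────────────┏━━━━━━━━━━━━━━━━━━━━━━
┃┌────┬────┬────┬─┃ CircuitBoard         
┃│  1 │  6 │  7 │ ┠──────────────────────
┃├────┼────┼────┼─┃   0 1 2 3 4 5 6 7    
┃│  5 │  4 │ 11 │ ┃0  [.]      · ─ ·     
┃├────┼────┼────┼─┃                      
┃│ 14 │ 13 │  9 │ ┃1                     
┃├────┼────┼────┼─┃                      
┃│    │ 15 │ 10 │ ┃2           · ─ ·     
┃└────┴────┴────┴─┗━━━━━━━━━━━━━━━━━━━━━━
┃Moves: 0                    ┃    ┗━━━━━━
┃                            ┃           
┃                            ┃           
┃                            ┃           


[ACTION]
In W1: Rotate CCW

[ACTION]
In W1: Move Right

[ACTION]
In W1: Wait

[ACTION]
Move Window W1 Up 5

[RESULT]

┏━━━━━━━━━━━━━━━━━━━━━━━━━━━━┓    ┏━━━━━━
┃ SlidingPuzzle              ┃    ┃ Tetri
┠─────────────────┏━━━━━━━━━━━━━━━━━━━━━━
┃┌────┬────┬────┬─┃ CircuitBoard         
┃│  1 │  6 │  7 │ ┠──────────────────────
┃├────┼────┼────┼─┃   0 1 2 3 4 5 6 7    
┃│  5 │  4 │ 11 │ ┃0  [.]      · ─ ·     
┃├────┼────┼────┼─┃                      
┃│ 14 │ 13 │  9 │ ┃1                     
┃├────┼────┼────┼─┃                      
┃│    │ 15 │ 10 │ ┃2           · ─ ·     
┃└────┴────┴────┴─┗━━━━━━━━━━━━━━━━━━━━━━
┃Moves: 0                    ┃           
┃                            ┃           
┃                            ┃           
┃                            ┃           


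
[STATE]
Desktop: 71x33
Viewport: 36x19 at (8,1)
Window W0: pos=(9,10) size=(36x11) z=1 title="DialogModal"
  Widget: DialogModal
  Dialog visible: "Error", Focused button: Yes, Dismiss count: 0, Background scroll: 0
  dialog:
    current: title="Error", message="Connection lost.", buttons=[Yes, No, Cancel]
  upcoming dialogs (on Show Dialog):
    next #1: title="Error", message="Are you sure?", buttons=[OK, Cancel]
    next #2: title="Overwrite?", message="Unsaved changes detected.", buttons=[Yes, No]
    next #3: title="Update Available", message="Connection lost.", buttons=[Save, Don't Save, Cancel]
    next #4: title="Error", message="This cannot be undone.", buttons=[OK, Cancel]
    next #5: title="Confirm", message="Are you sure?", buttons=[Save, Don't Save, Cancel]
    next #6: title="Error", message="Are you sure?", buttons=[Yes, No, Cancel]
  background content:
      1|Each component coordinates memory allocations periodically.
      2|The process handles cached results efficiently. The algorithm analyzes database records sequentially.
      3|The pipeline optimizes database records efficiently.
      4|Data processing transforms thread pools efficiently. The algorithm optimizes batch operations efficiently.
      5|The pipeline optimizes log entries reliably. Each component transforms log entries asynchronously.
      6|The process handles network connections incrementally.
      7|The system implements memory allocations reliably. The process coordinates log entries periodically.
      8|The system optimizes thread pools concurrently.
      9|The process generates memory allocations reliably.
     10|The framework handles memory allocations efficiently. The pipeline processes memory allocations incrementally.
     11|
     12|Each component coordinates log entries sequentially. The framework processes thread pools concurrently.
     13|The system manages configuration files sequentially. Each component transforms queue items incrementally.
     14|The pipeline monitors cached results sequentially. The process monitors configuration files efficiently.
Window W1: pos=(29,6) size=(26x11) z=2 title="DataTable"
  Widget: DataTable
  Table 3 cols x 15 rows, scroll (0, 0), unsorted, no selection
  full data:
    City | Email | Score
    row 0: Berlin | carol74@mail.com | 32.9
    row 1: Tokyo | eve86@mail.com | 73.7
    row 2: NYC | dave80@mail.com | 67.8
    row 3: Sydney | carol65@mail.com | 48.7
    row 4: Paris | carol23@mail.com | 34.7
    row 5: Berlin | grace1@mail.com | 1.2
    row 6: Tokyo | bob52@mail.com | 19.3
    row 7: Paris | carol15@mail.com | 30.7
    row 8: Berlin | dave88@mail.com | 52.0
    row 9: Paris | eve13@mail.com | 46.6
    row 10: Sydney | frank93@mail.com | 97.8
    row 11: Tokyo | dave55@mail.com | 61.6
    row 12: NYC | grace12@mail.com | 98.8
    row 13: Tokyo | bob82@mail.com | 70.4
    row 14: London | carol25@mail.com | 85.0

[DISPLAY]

                                    
                                    
                                    
                                    
                                    
                     ┏━━━━━━━━━━━━━━
                     ┃ DataTable    
                     ┠──────────────
                     ┃City  │Email  
 ┏━━━━━━━━━━━━━━━━━━━┃──────┼───────
 ┃ DialogModal       ┃Berlin│carol74
 ┠───────────────────┃Tokyo │eve86@m
 ┃Each component coor┃NYC   │dave80@
 ┃The p┌─────────────┃Sydney│carol65
 ┃The p│        Error┃Paris │carol23
 ┃Data │   Connection┗━━━━━━━━━━━━━━
 ┃The p│ [Yes]  No   Cancel  │ntries
 ┃The p└─────────────────────┘connec
 ┃The system implements memory alloc


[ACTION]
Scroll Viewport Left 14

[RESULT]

                                    
                                    
                                    
                                    
                                    
                             ┏━━━━━━
                             ┃ DataT
                             ┠──────
                             ┃City  
         ┏━━━━━━━━━━━━━━━━━━━┃──────
         ┃ DialogModal       ┃Berlin
         ┠───────────────────┃Tokyo 
         ┃Each component coor┃NYC   
         ┃The p┌─────────────┃Sydney
         ┃The p│        Error┃Paris 
         ┃Data │   Connection┗━━━━━━
         ┃The p│ [Yes]  No   Cancel 
         ┃The p└────────────────────
         ┃The system implements memo


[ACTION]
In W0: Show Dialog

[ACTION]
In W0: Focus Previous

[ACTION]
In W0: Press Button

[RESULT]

                                    
                                    
                                    
                                    
                                    
                             ┏━━━━━━
                             ┃ DataT
                             ┠──────
                             ┃City  
         ┏━━━━━━━━━━━━━━━━━━━┃──────
         ┃ DialogModal       ┃Berlin
         ┠───────────────────┃Tokyo 
         ┃Each component coor┃NYC   
         ┃The process handles┃Sydney
         ┃The pipeline optimi┃Paris 
         ┃Data processing tra┗━━━━━━
         ┃The pipeline optimizes log
         ┃The process handles networ
         ┃The system implements memo


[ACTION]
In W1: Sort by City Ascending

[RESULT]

                                    
                                    
                                    
                                    
                                    
                             ┏━━━━━━
                             ┃ DataT
                             ┠──────
                             ┃City ▲
         ┏━━━━━━━━━━━━━━━━━━━┃──────
         ┃ DialogModal       ┃Berlin
         ┠───────────────────┃Berlin
         ┃Each component coor┃Berlin
         ┃The process handles┃London
         ┃The pipeline optimi┃NYC   
         ┃Data processing tra┗━━━━━━
         ┃The pipeline optimizes log
         ┃The process handles networ
         ┃The system implements memo


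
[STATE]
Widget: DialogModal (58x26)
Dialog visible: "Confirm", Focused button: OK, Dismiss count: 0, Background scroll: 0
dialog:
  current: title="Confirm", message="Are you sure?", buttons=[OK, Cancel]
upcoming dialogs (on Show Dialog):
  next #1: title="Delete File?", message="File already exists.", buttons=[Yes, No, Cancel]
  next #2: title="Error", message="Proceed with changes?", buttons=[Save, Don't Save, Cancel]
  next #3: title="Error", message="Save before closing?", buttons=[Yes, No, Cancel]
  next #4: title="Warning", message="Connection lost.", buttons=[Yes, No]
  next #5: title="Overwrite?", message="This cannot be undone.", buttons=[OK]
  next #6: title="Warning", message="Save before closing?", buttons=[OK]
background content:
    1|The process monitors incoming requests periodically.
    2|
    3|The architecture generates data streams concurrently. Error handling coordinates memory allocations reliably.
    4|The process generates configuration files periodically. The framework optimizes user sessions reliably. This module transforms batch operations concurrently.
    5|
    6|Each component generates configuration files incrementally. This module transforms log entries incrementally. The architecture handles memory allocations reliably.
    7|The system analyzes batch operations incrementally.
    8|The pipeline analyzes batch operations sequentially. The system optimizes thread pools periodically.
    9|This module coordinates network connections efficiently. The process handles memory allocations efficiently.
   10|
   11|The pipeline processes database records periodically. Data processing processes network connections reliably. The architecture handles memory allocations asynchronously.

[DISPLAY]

The process monitors incoming requests periodically.      
                                                          
The architecture generates data streams concurrently. Erro
The process generates configuration files periodically. Th
                                                          
Each component generates configuration files incrementally
The system analyzes batch operations incrementally.       
The pipeline analyzes batch operations sequentially. The s
This module coordinates network connections efficiently. T
                                                          
The pipeline process┌───────────────┐ds periodically. Data
                    │    Confirm    │                     
                    │ Are you sure? │                     
                    │ [OK]  Cancel  │                     
                    └───────────────┘                     
                                                          
                                                          
                                                          
                                                          
                                                          
                                                          
                                                          
                                                          
                                                          
                                                          
                                                          


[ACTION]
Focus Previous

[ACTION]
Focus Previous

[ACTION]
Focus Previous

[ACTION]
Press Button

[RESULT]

The process monitors incoming requests periodically.      
                                                          
The architecture generates data streams concurrently. Erro
The process generates configuration files periodically. Th
                                                          
Each component generates configuration files incrementally
The system analyzes batch operations incrementally.       
The pipeline analyzes batch operations sequentially. The s
This module coordinates network connections efficiently. T
                                                          
The pipeline processes database records periodically. Data
                                                          
                                                          
                                                          
                                                          
                                                          
                                                          
                                                          
                                                          
                                                          
                                                          
                                                          
                                                          
                                                          
                                                          
                                                          


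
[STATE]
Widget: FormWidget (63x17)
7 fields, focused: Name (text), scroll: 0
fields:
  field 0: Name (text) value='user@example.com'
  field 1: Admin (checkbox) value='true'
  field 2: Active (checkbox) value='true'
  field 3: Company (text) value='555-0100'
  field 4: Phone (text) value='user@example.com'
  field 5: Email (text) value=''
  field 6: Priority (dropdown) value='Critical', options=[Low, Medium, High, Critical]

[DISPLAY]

> Name:       [user@example.com                               ]
  Admin:      [x]                                              
  Active:     [x]                                              
  Company:    [555-0100                                       ]
  Phone:      [user@example.com                               ]
  Email:      [                                               ]
  Priority:   [Critical                                      ▼]
                                                               
                                                               
                                                               
                                                               
                                                               
                                                               
                                                               
                                                               
                                                               
                                                               


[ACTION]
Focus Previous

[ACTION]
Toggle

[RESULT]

  Name:       [user@example.com                               ]
  Admin:      [x]                                              
  Active:     [x]                                              
  Company:    [555-0100                                       ]
  Phone:      [user@example.com                               ]
  Email:      [                                               ]
> Priority:   [Critical                                      ▼]
                                                               
                                                               
                                                               
                                                               
                                                               
                                                               
                                                               
                                                               
                                                               
                                                               


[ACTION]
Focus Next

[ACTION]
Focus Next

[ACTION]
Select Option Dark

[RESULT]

  Name:       [user@example.com                               ]
> Admin:      [x]                                              
  Active:     [x]                                              
  Company:    [555-0100                                       ]
  Phone:      [user@example.com                               ]
  Email:      [                                               ]
  Priority:   [Critical                                      ▼]
                                                               
                                                               
                                                               
                                                               
                                                               
                                                               
                                                               
                                                               
                                                               
                                                               


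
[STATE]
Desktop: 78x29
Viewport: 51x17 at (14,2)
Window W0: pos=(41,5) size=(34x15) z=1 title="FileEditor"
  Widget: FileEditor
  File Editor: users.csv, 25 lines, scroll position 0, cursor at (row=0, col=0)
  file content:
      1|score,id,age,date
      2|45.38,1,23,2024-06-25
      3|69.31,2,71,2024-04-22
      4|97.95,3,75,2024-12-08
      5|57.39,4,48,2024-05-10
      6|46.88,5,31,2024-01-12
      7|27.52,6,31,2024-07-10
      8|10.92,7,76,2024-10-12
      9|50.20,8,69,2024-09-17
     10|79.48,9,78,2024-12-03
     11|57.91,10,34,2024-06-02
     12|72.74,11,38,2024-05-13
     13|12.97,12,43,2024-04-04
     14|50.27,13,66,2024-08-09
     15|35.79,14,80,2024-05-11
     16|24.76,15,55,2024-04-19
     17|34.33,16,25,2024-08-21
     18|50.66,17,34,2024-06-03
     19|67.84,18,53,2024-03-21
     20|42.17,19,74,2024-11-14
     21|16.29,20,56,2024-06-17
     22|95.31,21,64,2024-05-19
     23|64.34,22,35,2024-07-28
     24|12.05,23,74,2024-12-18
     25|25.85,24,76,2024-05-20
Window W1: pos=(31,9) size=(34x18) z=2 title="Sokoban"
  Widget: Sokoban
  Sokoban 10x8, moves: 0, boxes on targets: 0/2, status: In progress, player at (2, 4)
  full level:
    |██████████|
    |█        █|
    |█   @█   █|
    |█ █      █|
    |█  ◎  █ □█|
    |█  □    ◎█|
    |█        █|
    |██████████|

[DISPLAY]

                                                   
                                                   
                                                   
                           ┏━━━━━━━━━━━━━━━━━━━━━━━
                           ┃ FileEditor            
                           ┠───────────────────────
                           ┃█core,id,age,date      
                 ┏━━━━━━━━━━━━━━━━━━━━━━━━━━━━━━━━┓
                 ┃ Sokoban                        ┃
                 ┠────────────────────────────────┨
                 ┃██████████                      ┃
                 ┃█        █                      ┃
                 ┃█   @█   █                      ┃
                 ┃█ █      █                      ┃
                 ┃█  ◎  █ □█                      ┃
                 ┃█  □    ◎█                      ┃
                 ┃█        █                      ┃


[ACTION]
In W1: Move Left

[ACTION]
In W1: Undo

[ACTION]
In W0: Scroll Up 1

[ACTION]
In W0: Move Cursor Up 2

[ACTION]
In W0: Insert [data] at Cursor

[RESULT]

                                                   
                                                   
                                                   
                           ┏━━━━━━━━━━━━━━━━━━━━━━━
                           ┃ FileEditor            
                           ┠───────────────────────
                           ┃data█core,id,age,date  
                 ┏━━━━━━━━━━━━━━━━━━━━━━━━━━━━━━━━┓
                 ┃ Sokoban                        ┃
                 ┠────────────────────────────────┨
                 ┃██████████                      ┃
                 ┃█        █                      ┃
                 ┃█   @█   █                      ┃
                 ┃█ █      █                      ┃
                 ┃█  ◎  █ □█                      ┃
                 ┃█  □    ◎█                      ┃
                 ┃█        █                      ┃


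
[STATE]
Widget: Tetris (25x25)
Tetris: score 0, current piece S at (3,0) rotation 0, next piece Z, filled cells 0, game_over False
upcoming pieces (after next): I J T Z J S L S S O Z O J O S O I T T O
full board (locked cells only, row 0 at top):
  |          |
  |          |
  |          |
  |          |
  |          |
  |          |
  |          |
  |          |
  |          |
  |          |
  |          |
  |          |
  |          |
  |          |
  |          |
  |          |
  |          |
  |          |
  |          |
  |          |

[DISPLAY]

    ░░    │Next:         
   ░░     │▓▓            
          │ ▓▓           
          │              
          │              
          │              
          │Score:        
          │0             
          │              
          │              
          │              
          │              
          │              
          │              
          │              
          │              
          │              
          │              
          │              
          │              
          │              
          │              
          │              
          │              
          │              


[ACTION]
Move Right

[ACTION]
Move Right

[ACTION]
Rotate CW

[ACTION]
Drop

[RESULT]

          │Next:         
     ░    │▓▓            
     ░░   │ ▓▓           
      ░   │              
          │              
          │              
          │Score:        
          │0             
          │              
          │              
          │              
          │              
          │              
          │              
          │              
          │              
          │              
          │              
          │              
          │              
          │              
          │              
          │              
          │              
          │              


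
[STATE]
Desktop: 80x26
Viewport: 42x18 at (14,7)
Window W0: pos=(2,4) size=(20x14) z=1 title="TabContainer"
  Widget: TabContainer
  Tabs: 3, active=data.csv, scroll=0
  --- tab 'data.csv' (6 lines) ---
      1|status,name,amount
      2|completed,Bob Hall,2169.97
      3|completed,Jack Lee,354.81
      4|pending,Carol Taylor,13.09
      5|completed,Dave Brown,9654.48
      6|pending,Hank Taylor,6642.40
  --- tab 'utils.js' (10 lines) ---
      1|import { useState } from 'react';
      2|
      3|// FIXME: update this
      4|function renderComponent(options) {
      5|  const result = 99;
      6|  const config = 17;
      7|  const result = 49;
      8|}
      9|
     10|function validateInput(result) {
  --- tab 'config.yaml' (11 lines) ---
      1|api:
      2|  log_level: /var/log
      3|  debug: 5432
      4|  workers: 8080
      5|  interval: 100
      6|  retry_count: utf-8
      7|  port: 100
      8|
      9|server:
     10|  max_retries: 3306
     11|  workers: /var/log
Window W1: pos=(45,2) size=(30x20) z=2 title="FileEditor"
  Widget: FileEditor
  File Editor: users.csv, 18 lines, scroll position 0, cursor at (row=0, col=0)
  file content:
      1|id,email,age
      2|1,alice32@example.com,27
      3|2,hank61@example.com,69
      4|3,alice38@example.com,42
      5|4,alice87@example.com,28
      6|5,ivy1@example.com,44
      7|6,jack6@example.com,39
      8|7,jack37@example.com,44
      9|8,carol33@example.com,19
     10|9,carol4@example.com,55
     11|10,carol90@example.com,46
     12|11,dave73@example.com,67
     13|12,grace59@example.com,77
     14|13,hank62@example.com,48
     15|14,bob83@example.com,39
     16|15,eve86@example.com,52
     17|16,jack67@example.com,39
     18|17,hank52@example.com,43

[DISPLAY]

 utils.┃                       ┃2,hank61@e
───────┃                       ┃3,alice38@
,amount┃                       ┃4,alice87@
ob Hall┃                       ┃5,ivy1@exa
ack Lee┃                       ┃6,jack6@ex
ol Tayl┃                       ┃7,jack37@e
ave Bro┃                       ┃8,carol33@
k Taylo┃                       ┃9,carol4@e
       ┃                       ┃10,carol90
       ┃                       ┃11,dave73@
━━━━━━━┛                       ┃12,grace59
                               ┃13,hank62@
                               ┃14,bob83@e
                               ┃15,eve86@e
                               ┗━━━━━━━━━━
                                          
                                          
                                          


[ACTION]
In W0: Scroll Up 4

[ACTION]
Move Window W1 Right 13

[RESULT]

 utils.┃                            ┃2,han
───────┃                            ┃3,ali
,amount┃                            ┃4,ali
ob Hall┃                            ┃5,ivy
ack Lee┃                            ┃6,jac
ol Tayl┃                            ┃7,jac
ave Bro┃                            ┃8,car
k Taylo┃                            ┃9,car
       ┃                            ┃10,ca
       ┃                            ┃11,da
━━━━━━━┛                            ┃12,gr
                                    ┃13,ha
                                    ┃14,bo
                                    ┃15,ev
                                    ┗━━━━━
                                          
                                          
                                          


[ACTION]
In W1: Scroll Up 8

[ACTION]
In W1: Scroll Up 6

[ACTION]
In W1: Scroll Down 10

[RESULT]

 utils.┃                            ┃4,ali
───────┃                            ┃5,ivy
,amount┃                            ┃6,jac
ob Hall┃                            ┃7,jac
ack Lee┃                            ┃8,car
ol Tayl┃                            ┃9,car
ave Bro┃                            ┃10,ca
k Taylo┃                            ┃11,da
       ┃                            ┃12,gr
       ┃                            ┃13,ha
━━━━━━━┛                            ┃14,bo
                                    ┃15,ev
                                    ┃16,ja
                                    ┃17,ha
                                    ┗━━━━━
                                          
                                          
                                          


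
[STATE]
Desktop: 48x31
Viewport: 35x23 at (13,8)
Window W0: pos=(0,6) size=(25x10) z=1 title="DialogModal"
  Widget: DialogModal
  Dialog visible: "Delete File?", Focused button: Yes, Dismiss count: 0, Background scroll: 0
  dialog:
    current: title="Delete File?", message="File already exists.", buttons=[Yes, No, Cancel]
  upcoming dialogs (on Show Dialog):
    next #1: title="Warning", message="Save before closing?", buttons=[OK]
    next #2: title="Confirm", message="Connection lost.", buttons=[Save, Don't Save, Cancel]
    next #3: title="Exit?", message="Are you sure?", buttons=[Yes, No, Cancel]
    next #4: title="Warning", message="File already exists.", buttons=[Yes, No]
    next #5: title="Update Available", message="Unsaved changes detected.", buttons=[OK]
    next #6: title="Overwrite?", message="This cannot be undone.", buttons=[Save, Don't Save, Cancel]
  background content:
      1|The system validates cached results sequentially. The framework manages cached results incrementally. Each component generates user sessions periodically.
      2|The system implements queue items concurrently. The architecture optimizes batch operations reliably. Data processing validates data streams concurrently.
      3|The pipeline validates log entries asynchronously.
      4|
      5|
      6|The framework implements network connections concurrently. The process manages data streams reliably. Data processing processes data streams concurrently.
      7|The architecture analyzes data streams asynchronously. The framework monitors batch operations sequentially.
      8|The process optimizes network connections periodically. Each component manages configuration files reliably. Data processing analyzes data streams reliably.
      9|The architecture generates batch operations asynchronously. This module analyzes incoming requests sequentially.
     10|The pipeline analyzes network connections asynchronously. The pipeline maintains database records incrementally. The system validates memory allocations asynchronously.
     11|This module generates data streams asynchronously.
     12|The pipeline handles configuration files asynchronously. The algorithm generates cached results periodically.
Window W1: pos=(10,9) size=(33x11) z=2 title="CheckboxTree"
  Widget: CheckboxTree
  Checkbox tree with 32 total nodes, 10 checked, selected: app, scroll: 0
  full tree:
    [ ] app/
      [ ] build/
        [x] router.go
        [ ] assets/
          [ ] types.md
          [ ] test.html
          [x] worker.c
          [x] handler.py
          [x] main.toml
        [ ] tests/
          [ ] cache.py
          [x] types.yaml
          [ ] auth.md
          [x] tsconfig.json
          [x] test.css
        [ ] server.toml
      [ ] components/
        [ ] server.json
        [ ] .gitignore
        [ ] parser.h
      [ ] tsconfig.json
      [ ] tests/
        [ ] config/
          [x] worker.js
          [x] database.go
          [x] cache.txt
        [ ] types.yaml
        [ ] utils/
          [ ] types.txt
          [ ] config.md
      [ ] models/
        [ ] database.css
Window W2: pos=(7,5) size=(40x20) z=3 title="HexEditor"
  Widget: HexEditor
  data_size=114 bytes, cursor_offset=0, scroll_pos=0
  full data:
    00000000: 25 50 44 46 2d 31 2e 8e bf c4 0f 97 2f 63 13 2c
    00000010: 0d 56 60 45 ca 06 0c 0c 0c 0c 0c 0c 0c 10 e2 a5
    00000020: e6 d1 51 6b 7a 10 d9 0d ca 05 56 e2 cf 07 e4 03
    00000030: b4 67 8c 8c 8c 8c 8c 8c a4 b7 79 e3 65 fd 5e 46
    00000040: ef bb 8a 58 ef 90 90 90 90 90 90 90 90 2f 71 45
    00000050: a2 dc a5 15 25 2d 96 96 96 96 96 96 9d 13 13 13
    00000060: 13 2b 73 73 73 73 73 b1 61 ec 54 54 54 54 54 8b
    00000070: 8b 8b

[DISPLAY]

000  25 50 44 46 2d 31 2e 8e  bf ┃ 
010  0d 56 60 45 ca 06 0c 0c  0c ┃ 
020  e6 d1 51 6b 7a 10 d9 0d  ca ┃ 
030  b4 67 8c 8c 8c 8c 8c 8c  a4 ┃ 
040  ef bb 8a 58 ef 90 90 90  90 ┃ 
050  a2 dc a5 15 25 2d 96 96  96 ┃ 
060  13 2b 73 73 73 73 73 b1  61 ┃ 
070  8b 8b                       ┃ 
                                 ┃ 
                                 ┃ 
                                 ┃ 
                                 ┃ 
                                 ┃ 
                                 ┃ 
                                 ┃ 
                                 ┃ 
━━━━━━━━━━━━━━━━━━━━━━━━━━━━━━━━━┛ 
                                   
                                   
                                   
                                   
                                   
                                   


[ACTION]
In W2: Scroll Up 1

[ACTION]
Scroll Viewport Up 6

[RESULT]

                                   
                                   
                                   
━━━━━━━━━━━━━━━━━━━━━━━━━━━━━━━━━┓ 
ditor                            ┃ 
─────────────────────────────────┨ 
000  25 50 44 46 2d 31 2e 8e  bf ┃ 
010  0d 56 60 45 ca 06 0c 0c  0c ┃ 
020  e6 d1 51 6b 7a 10 d9 0d  ca ┃ 
030  b4 67 8c 8c 8c 8c 8c 8c  a4 ┃ 
040  ef bb 8a 58 ef 90 90 90  90 ┃ 
050  a2 dc a5 15 25 2d 96 96  96 ┃ 
060  13 2b 73 73 73 73 73 b1  61 ┃ 
070  8b 8b                       ┃ 
                                 ┃ 
                                 ┃ 
                                 ┃ 
                                 ┃ 
                                 ┃ 
                                 ┃ 
                                 ┃ 
                                 ┃ 
━━━━━━━━━━━━━━━━━━━━━━━━━━━━━━━━━┛ 
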